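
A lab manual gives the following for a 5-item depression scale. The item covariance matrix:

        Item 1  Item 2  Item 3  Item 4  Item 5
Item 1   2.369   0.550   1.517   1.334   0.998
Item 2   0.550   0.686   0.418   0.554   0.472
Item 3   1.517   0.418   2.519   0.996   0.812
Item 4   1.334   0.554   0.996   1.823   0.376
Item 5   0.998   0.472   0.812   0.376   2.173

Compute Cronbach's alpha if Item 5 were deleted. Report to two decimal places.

Remaining items: Item 1, Item 2, Item 3, Item 4 (k = 4).
ΣVar(i) = 2.369 + 0.686 + 2.519 + 1.823 = 7.397
σ²_total = 7.397 + 2 × 5.369 = 18.135
α (item deleted) = (4/3)·(1 − 7.397/18.135) = 0.79

Cronbach's alpha = 0.79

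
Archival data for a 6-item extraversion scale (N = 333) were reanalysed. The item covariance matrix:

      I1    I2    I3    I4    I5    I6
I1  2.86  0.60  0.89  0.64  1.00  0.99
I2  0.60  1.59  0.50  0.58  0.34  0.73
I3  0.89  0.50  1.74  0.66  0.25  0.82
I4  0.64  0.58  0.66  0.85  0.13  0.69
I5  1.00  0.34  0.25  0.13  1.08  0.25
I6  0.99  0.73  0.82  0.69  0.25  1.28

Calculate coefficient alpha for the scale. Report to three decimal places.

α = 0.790

ΣVar(i) = 2.86 + 1.59 + 1.74 + 0.85 + 1.08 + 1.28 = 9.40
Sum of off-diagonal covariances = 9.07
total variance = 9.40 + 2 × 9.07 = 27.54
α = (k/(k−1))·(1 − ΣVar(i)/total variance) = (6/5)·(1 − 9.40/27.54) = 0.790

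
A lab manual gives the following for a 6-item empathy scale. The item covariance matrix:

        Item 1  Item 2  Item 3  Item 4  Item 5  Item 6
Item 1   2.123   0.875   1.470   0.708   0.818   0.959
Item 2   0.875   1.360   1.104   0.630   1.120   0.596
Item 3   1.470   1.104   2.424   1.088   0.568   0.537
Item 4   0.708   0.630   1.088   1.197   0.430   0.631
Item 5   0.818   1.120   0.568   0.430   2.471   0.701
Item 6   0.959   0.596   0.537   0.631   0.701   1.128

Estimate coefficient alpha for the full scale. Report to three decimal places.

sum of item variances = 2.123 + 1.360 + 2.424 + 1.197 + 2.471 + 1.128 = 10.703
Sum of off-diagonal covariances = 12.235
Var(T) = 10.703 + 2 × 12.235 = 35.173
α = (k/(k−1))·(1 − sum of item variances/Var(T)) = (6/5)·(1 − 10.703/35.173) = 0.835

coefficient alpha = 0.835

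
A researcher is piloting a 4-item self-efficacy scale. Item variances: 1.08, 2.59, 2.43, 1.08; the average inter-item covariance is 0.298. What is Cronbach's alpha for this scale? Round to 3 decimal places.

Σσ²ᵢ = 1.08 + 2.59 + 2.43 + 1.08 = 7.18
Sum of the 6 distinct covariances = 6 × 0.298 = 1.788
total variance = Σσ²ᵢ + 2·Σcov = 7.18 + 2 × 1.788 = 10.756
α = (4/3)·(1 − 7.18/10.756) = 0.443

Cronbach's alpha = 0.443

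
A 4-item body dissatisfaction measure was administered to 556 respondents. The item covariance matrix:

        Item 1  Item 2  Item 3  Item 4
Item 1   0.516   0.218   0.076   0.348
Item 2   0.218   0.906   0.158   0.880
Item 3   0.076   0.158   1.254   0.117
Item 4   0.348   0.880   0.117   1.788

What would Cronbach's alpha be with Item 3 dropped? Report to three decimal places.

Remaining items: Item 1, Item 2, Item 4 (k = 3).
sum of item variances = 0.516 + 0.906 + 1.788 = 3.210
Var(T) = 3.210 + 2 × 1.446 = 6.102
α (item deleted) = (3/2)·(1 − 3.210/6.102) = 0.711

Cronbach's alpha = 0.711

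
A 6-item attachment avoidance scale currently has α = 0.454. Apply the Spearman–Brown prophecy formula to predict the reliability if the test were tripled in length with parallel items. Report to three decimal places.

predicted reliability = 0.714

Length factor m = 3
α' = m·α / (1 + (m−1)·α)
   = 3 × 0.454 / (1 + (3 − 1) × 0.454)
   = 1.3620 / 1.9080 = 0.714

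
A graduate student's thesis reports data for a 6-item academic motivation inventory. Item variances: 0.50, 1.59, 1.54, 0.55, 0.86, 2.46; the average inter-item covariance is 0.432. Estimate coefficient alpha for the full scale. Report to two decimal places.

sum of item variances = 0.50 + 1.59 + 1.54 + 0.55 + 0.86 + 2.46 = 7.50
Sum of the 15 distinct covariances = 15 × 0.432 = 6.480
Var(T) = sum of item variances + 2·Σcov = 7.50 + 2 × 6.480 = 20.460
α = (6/5)·(1 − 7.50/20.460) = 0.76

coefficient alpha = 0.76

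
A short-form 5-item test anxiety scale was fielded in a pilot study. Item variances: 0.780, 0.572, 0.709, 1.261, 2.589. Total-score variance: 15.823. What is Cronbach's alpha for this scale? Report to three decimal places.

α = 0.783

Σσ²ᵢ = 0.780 + 0.572 + 0.709 + 1.261 + 2.589 = 5.911
α = (k/(k−1))·(1 − Σσ²ᵢ/Var(T)) = (5/4)·(1 − 5.911/15.823) = 0.783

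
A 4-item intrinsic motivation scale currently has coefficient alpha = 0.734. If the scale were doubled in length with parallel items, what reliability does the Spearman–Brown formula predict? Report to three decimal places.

Length factor m = 2
α' = m·α / (1 + (m−1)·α)
   = 2 × 0.734 / (1 + (2 − 1) × 0.734)
   = 1.4680 / 1.7340 = 0.847

predicted reliability = 0.847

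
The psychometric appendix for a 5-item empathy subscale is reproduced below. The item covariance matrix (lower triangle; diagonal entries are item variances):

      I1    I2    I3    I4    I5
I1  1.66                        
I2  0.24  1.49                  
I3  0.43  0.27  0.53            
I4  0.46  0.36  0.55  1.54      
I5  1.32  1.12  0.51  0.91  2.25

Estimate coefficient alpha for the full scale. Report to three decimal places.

α = 0.779

ΣVar(i) = 1.66 + 1.49 + 0.53 + 1.54 + 2.25 = 7.47
Sum of the distinct covariances = 6.17
Var(T) = 7.47 + 2 × 6.17 = 19.81
α = (k/(k−1))·(1 − ΣVar(i)/Var(T)) = (5/4)·(1 − 7.47/19.81) = 0.779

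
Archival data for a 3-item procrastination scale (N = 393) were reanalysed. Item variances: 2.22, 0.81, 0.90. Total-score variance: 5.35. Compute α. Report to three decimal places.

α = 0.398

Σσᵢ² = 2.22 + 0.81 + 0.90 = 3.93
α = (k/(k−1))·(1 − Σσᵢ²/Var(T)) = (3/2)·(1 − 3.93/5.35) = 0.398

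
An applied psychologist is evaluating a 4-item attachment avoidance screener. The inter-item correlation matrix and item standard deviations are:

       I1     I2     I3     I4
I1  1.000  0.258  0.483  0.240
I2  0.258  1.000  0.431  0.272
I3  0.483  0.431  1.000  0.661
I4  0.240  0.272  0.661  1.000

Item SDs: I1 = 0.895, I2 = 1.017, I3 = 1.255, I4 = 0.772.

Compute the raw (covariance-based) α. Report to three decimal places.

α = 0.719

Σσ²ᵢ = 0.895² + 1.017² + 1.255² + 0.772² = 4.0063
Covariances σ_ij = r_ij · s_i · s_j:
  σ(I1,I2) = 0.258 × 0.895 × 1.017 = 0.2348
  σ(I1,I3) = 0.483 × 0.895 × 1.255 = 0.5425
  σ(I1,I4) = 0.240 × 0.895 × 0.772 = 0.1658
  σ(I2,I3) = 0.431 × 1.017 × 1.255 = 0.5501
  σ(I2,I4) = 0.272 × 1.017 × 0.772 = 0.2136
  σ(I3,I4) = 0.661 × 1.255 × 0.772 = 0.6404
σ²_T = Σσ²ᵢ + 2·Σσ_ij = 4.0063 + 2 × 2.3472 = 8.7007
α = (4/3)·(1 − 4.0063/8.7007) = 0.719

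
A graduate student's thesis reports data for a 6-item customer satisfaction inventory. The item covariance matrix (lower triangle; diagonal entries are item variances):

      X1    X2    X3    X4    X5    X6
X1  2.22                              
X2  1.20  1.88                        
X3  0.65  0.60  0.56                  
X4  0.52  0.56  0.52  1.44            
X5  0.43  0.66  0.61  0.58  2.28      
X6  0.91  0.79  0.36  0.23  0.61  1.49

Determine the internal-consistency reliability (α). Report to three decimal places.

α = 0.782

Σσ²ᵢ = 2.22 + 1.88 + 0.56 + 1.44 + 2.28 + 1.49 = 9.87
Sum of off-diagonal covariances = 9.23
σ²_T = 9.87 + 2 × 9.23 = 28.33
α = (k/(k−1))·(1 − Σσ²ᵢ/σ²_T) = (6/5)·(1 − 9.87/28.33) = 0.782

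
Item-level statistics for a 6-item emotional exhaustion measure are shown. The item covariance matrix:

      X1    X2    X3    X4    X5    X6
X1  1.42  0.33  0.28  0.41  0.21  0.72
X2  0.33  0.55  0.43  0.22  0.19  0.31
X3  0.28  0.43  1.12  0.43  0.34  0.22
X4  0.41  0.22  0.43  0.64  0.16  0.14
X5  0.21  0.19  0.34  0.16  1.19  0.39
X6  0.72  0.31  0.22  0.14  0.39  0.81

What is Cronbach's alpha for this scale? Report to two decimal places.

α = 0.75

Σσ²ᵢ = 1.42 + 0.55 + 1.12 + 0.64 + 1.19 + 0.81 = 5.73
Sum of off-diagonal covariances = 4.78
Var(T) = 5.73 + 2 × 4.78 = 15.29
α = (k/(k−1))·(1 − Σσ²ᵢ/Var(T)) = (6/5)·(1 − 5.73/15.29) = 0.75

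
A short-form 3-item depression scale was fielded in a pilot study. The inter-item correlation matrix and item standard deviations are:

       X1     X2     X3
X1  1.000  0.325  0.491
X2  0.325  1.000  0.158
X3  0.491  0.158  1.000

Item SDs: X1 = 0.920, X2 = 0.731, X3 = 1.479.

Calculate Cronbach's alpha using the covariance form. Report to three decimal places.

Σσ²ᵢ = 0.920² + 0.731² + 1.479² = 3.5682
Covariances σ_ij = r_ij · s_i · s_j:
  σ(X1,X2) = 0.325 × 0.920 × 0.731 = 0.2186
  σ(X1,X3) = 0.491 × 0.920 × 1.479 = 0.6681
  σ(X2,X3) = 0.158 × 0.731 × 1.479 = 0.1708
σ²_T = Σσ²ᵢ + 2·Σσ_ij = 3.5682 + 2 × 1.0575 = 5.6832
α = (3/2)·(1 − 3.5682/5.6832) = 0.558

Cronbach's alpha = 0.558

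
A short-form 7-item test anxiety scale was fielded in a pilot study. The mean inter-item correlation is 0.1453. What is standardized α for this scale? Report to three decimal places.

Standardized α = k·r̄ / (1 + (k−1)·r̄) = 7 × 0.1453 / (1 + 6 × 0.1453)
  = 1.0171 / 1.8718 = 0.543

standardized α = 0.543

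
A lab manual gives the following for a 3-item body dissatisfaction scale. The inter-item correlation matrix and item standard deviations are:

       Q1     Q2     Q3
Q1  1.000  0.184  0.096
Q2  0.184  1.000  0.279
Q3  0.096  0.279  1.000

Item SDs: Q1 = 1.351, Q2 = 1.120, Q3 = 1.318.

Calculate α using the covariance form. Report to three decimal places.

α = 0.395

Σσ²ᵢ = 1.351² + 1.120² + 1.318² = 4.8167
Covariances σ_ij = r_ij · s_i · s_j:
  σ(Q1,Q2) = 0.184 × 1.351 × 1.120 = 0.2784
  σ(Q1,Q3) = 0.096 × 1.351 × 1.318 = 0.1709
  σ(Q2,Q3) = 0.279 × 1.120 × 1.318 = 0.4118
σ²_T = Σσ²ᵢ + 2·Σσ_ij = 4.8167 + 2 × 0.8611 = 6.5389
α = (3/2)·(1 − 4.8167/6.5389) = 0.395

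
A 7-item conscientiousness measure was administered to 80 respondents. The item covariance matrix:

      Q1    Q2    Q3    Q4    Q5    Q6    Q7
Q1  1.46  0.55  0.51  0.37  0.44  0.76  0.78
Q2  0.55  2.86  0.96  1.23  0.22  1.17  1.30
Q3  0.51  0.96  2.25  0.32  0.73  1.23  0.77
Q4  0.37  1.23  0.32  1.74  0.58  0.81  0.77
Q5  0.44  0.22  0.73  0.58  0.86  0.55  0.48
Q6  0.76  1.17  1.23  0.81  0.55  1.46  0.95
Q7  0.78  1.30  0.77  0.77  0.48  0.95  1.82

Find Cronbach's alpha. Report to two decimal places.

Cronbach's alpha = 0.83

Σσᵢ² = 1.46 + 2.86 + 2.25 + 1.74 + 0.86 + 1.46 + 1.82 = 12.45
Sum of the distinct covariances = 15.48
total variance = 12.45 + 2 × 15.48 = 43.41
α = (k/(k−1))·(1 − Σσᵢ²/total variance) = (7/6)·(1 − 12.45/43.41) = 0.83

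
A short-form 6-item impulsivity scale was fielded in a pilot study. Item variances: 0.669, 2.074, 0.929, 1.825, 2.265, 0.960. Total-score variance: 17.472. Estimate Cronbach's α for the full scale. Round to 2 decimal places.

Σσᵢ² = 0.669 + 2.074 + 0.929 + 1.825 + 2.265 + 0.960 = 8.722
α = (k/(k−1))·(1 − Σσᵢ²/σ²_total) = (6/5)·(1 − 8.722/17.472) = 0.60

α = 0.60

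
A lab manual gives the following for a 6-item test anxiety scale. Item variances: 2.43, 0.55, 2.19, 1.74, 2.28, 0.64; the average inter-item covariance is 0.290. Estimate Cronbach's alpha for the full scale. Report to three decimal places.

α = 0.563

sum of item variances = 2.43 + 0.55 + 2.19 + 1.74 + 2.28 + 0.64 = 9.83
Sum of the 15 distinct covariances = 15 × 0.290 = 4.350
σ²_total = sum of item variances + 2·Σcov = 9.83 + 2 × 4.350 = 18.530
α = (6/5)·(1 − 9.83/18.530) = 0.563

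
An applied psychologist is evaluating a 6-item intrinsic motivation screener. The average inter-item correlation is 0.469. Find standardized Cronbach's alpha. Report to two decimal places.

standardized Cronbach's alpha = 0.84

Standardized α = k·r̄ / (1 + (k−1)·r̄) = 6 × 0.469 / (1 + 5 × 0.469)
  = 2.8140 / 3.3450 = 0.84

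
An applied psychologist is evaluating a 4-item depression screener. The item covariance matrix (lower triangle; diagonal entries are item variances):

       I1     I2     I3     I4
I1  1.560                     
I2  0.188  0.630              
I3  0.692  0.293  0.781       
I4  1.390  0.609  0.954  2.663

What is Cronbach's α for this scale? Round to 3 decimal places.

α = 0.792

ΣVar(i) = 1.560 + 0.630 + 0.781 + 2.663 = 5.634
Sum of the distinct covariances = 4.126
σ²_total = 5.634 + 2 × 4.126 = 13.886
α = (k/(k−1))·(1 − ΣVar(i)/σ²_total) = (4/3)·(1 − 5.634/13.886) = 0.792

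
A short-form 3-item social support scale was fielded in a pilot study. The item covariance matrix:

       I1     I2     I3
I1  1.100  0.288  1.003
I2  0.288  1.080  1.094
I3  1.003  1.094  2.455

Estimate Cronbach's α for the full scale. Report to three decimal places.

Cronbach's α = 0.761

sum of item variances = 1.100 + 1.080 + 2.455 = 4.635
Sum of off-diagonal covariances = 2.385
σ²_T = 4.635 + 2 × 2.385 = 9.405
α = (k/(k−1))·(1 − sum of item variances/σ²_T) = (3/2)·(1 − 4.635/9.405) = 0.761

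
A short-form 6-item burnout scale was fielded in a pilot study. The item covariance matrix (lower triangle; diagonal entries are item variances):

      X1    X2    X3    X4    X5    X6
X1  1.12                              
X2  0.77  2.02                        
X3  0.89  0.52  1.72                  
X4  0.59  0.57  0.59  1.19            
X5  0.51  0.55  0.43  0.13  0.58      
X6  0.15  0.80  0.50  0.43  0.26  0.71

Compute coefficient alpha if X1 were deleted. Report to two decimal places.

Remaining items: X2, X3, X4, X5, X6 (k = 5).
Σσ²ᵢ = 2.02 + 1.72 + 1.19 + 0.58 + 0.71 = 6.22
Var(T) = 6.22 + 2 × 4.78 = 15.78
α (item deleted) = (5/4)·(1 − 6.22/15.78) = 0.76

coefficient alpha = 0.76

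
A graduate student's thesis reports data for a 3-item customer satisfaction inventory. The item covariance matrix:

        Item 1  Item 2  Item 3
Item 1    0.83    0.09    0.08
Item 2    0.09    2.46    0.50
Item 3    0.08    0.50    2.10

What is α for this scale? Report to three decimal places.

α = 0.299

Σσᵢ² = 0.83 + 2.46 + 2.10 = 5.39
Sum of the distinct covariances = 0.67
total variance = 5.39 + 2 × 0.67 = 6.73
α = (k/(k−1))·(1 − Σσᵢ²/total variance) = (3/2)·(1 − 5.39/6.73) = 0.299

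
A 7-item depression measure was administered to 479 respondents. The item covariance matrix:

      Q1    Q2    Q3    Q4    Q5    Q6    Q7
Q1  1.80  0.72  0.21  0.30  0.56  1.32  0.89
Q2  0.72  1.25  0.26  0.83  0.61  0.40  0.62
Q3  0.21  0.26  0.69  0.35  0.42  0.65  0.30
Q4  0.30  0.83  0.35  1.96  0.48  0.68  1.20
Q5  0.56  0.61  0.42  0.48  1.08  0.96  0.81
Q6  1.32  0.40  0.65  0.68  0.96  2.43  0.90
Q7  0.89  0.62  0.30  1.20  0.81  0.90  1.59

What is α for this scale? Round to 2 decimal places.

ΣVar(i) = 1.80 + 1.25 + 0.69 + 1.96 + 1.08 + 2.43 + 1.59 = 10.80
Σ_{i<j} σ_ij = 13.47
σ²_total = 10.80 + 2 × 13.47 = 37.74
α = (k/(k−1))·(1 − ΣVar(i)/σ²_total) = (7/6)·(1 − 10.80/37.74) = 0.83

α = 0.83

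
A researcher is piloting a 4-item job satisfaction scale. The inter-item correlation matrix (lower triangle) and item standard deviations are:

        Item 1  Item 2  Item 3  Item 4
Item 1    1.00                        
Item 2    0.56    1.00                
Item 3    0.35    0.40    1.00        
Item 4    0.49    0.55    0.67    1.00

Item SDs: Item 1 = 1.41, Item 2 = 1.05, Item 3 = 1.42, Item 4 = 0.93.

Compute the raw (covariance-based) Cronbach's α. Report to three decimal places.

Σσ²ᵢ = 1.41² + 1.05² + 1.42² + 0.93² = 5.9719
Covariances σ_ij = r_ij · s_i · s_j:
  σ(Item 1,Item 2) = 0.56 × 1.41 × 1.05 = 0.8291
  σ(Item 1,Item 3) = 0.35 × 1.41 × 1.42 = 0.7008
  σ(Item 1,Item 4) = 0.49 × 1.41 × 0.93 = 0.6425
  σ(Item 2,Item 3) = 0.40 × 1.05 × 1.42 = 0.5964
  σ(Item 2,Item 4) = 0.55 × 1.05 × 0.93 = 0.5371
  σ(Item 3,Item 4) = 0.67 × 1.42 × 0.93 = 0.8848
σ²_T = Σσ²ᵢ + 2·Σσ_ij = 5.9719 + 2 × 4.1907 = 14.3533
α = (4/3)·(1 − 5.9719/14.3533) = 0.779

α = 0.779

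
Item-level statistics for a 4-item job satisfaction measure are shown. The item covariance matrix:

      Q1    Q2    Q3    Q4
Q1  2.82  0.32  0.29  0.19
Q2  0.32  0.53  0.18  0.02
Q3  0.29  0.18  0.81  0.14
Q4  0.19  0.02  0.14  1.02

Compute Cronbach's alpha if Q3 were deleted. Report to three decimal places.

Remaining items: Q1, Q2, Q4 (k = 3).
Σσ²ᵢ = 2.82 + 0.53 + 1.02 = 4.37
Var(T) = 4.37 + 2 × 0.53 = 5.43
α (item deleted) = (3/2)·(1 − 4.37/5.43) = 0.293

α = 0.293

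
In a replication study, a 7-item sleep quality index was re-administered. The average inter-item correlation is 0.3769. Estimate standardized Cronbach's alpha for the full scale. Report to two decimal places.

Standardized α = k·r̄ / (1 + (k−1)·r̄) = 7 × 0.3769 / (1 + 6 × 0.3769)
  = 2.6383 / 3.2614 = 0.81

standardized Cronbach's alpha = 0.81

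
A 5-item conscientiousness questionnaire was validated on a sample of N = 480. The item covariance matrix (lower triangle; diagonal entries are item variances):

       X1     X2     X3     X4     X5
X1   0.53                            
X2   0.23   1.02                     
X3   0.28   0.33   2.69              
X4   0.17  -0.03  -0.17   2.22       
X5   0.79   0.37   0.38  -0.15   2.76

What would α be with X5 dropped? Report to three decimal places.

α = 0.267

Remaining items: X1, X2, X3, X4 (k = 4).
Σσ²ᵢ = 0.53 + 1.02 + 2.69 + 2.22 = 6.46
Var(T) = 6.46 + 2 × 0.81 = 8.08
α (item deleted) = (4/3)·(1 − 6.46/8.08) = 0.267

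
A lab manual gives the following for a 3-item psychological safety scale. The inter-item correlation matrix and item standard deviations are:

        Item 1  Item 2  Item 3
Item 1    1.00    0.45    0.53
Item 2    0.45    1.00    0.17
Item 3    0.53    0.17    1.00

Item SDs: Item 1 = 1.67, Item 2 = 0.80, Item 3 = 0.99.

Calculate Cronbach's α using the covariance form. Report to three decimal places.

Σσ²ᵢ = 1.67² + 0.80² + 0.99² = 4.4090
Covariances σ_ij = r_ij · s_i · s_j:
  σ(Item 1,Item 2) = 0.45 × 1.67 × 0.80 = 0.6012
  σ(Item 1,Item 3) = 0.53 × 1.67 × 0.99 = 0.8762
  σ(Item 2,Item 3) = 0.17 × 0.80 × 0.99 = 0.1346
σ²_T = Σσ²ᵢ + 2·Σσ_ij = 4.4090 + 2 × 1.6120 = 7.6330
α = (3/2)·(1 − 4.4090/7.6330) = 0.634

Cronbach's α = 0.634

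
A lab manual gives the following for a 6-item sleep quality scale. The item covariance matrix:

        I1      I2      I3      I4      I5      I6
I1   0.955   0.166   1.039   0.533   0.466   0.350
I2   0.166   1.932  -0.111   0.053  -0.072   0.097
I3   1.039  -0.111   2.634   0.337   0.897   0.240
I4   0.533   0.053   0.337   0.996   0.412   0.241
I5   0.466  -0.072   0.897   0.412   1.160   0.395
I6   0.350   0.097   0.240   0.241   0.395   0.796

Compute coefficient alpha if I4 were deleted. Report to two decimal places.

Remaining items: I1, I2, I3, I5, I6 (k = 5).
Σσ²ᵢ = 0.955 + 1.932 + 2.634 + 1.160 + 0.796 = 7.477
Var(T) = 7.477 + 2 × 3.467 = 14.411
α (item deleted) = (5/4)·(1 − 7.477/14.411) = 0.60

coefficient alpha = 0.60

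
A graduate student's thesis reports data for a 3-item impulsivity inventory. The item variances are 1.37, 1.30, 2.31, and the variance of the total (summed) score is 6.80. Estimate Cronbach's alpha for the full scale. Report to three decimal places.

Σσᵢ² = 1.37 + 1.30 + 2.31 = 4.98
α = (k/(k−1))·(1 − Σσᵢ²/total variance) = (3/2)·(1 − 4.98/6.80) = 0.401

Cronbach's alpha = 0.401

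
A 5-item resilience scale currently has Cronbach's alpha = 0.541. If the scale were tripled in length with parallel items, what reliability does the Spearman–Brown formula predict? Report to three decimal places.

Length factor m = 3
α' = m·α / (1 + (m−1)·α)
   = 3 × 0.541 / (1 + (3 − 1) × 0.541)
   = 1.6230 / 2.0820 = 0.780

predicted reliability = 0.780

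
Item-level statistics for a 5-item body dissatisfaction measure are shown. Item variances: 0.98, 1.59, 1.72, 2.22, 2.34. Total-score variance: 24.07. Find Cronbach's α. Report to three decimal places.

ΣVar(i) = 0.98 + 1.59 + 1.72 + 2.22 + 2.34 = 8.85
α = (k/(k−1))·(1 − ΣVar(i)/σ²_T) = (5/4)·(1 − 8.85/24.07) = 0.790

α = 0.790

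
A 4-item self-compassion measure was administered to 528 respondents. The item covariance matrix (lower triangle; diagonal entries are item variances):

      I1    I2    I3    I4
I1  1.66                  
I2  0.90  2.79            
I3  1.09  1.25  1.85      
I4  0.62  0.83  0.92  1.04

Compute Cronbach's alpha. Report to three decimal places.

sum of item variances = 1.66 + 2.79 + 1.85 + 1.04 = 7.34
Sum of the distinct covariances = 5.61
σ²_total = 7.34 + 2 × 5.61 = 18.56
α = (k/(k−1))·(1 − sum of item variances/σ²_total) = (4/3)·(1 − 7.34/18.56) = 0.806

Cronbach's alpha = 0.806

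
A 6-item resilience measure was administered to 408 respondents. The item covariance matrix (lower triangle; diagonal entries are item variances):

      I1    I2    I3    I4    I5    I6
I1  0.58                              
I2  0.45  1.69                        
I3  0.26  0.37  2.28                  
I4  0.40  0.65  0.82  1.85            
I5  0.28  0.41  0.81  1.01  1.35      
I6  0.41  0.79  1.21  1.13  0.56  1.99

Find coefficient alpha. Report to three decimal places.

coefficient alpha = 0.795

ΣVar(i) = 0.58 + 1.69 + 2.28 + 1.85 + 1.35 + 1.99 = 9.74
Sum of off-diagonal covariances = 9.56
σ²_T = 9.74 + 2 × 9.56 = 28.86
α = (k/(k−1))·(1 − ΣVar(i)/σ²_T) = (6/5)·(1 − 9.74/28.86) = 0.795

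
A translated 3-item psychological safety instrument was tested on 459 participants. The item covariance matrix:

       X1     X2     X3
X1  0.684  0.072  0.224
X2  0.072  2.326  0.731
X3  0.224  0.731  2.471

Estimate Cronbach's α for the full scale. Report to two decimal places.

α = 0.41

sum of item variances = 0.684 + 2.326 + 2.471 = 5.481
Σ_{i<j} σ_ij = 1.027
σ²_T = 5.481 + 2 × 1.027 = 7.535
α = (k/(k−1))·(1 − sum of item variances/σ²_T) = (3/2)·(1 − 5.481/7.535) = 0.41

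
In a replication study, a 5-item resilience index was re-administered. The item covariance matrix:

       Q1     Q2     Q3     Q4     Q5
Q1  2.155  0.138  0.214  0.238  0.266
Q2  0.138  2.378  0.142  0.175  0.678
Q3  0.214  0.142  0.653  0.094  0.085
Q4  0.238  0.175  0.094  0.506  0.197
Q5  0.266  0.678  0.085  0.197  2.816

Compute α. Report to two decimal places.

sum of item variances = 2.155 + 2.378 + 0.653 + 0.506 + 2.816 = 8.508
Σ_{i<j} σ_ij = 2.227
σ²_T = 8.508 + 2 × 2.227 = 12.962
α = (k/(k−1))·(1 − sum of item variances/σ²_T) = (5/4)·(1 − 8.508/12.962) = 0.43

α = 0.43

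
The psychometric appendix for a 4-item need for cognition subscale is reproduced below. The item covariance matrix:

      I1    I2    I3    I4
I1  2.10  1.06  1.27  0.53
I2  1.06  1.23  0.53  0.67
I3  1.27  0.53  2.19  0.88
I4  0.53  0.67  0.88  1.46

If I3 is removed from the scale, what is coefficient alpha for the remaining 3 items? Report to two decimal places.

α = 0.73

Remaining items: I1, I2, I4 (k = 3).
sum of item variances = 2.10 + 1.23 + 1.46 = 4.79
σ²_T = 4.79 + 2 × 2.26 = 9.31
α (item deleted) = (3/2)·(1 − 4.79/9.31) = 0.73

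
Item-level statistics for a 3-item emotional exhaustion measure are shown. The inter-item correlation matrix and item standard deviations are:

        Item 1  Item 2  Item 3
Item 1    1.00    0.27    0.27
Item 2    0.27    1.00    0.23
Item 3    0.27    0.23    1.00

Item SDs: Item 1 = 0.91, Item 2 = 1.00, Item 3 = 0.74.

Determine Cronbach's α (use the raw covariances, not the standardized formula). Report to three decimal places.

Σσ²ᵢ = 0.91² + 1.00² + 0.74² = 2.3757
Covariances σ_ij = r_ij · s_i · s_j:
  σ(Item 1,Item 2) = 0.27 × 0.91 × 1.00 = 0.2457
  σ(Item 1,Item 3) = 0.27 × 0.91 × 0.74 = 0.1818
  σ(Item 2,Item 3) = 0.23 × 1.00 × 0.74 = 0.1702
σ²_T = Σσ²ᵢ + 2·Σσ_ij = 2.3757 + 2 × 0.5977 = 3.5711
α = (3/2)·(1 − 2.3757/3.5711) = 0.502

α = 0.502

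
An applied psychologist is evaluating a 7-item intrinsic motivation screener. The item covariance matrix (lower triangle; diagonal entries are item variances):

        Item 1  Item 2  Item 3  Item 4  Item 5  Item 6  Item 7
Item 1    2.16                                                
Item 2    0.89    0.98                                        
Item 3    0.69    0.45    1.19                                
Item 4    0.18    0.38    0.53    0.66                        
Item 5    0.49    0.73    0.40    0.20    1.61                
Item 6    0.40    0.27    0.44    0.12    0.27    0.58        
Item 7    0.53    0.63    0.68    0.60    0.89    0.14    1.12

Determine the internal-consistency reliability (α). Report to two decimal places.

Σσ²ᵢ = 2.16 + 0.98 + 1.19 + 0.66 + 1.61 + 0.58 + 1.12 = 8.30
Σ_{i<j} σ_ij = 9.91
total variance = 8.30 + 2 × 9.91 = 28.12
α = (k/(k−1))·(1 − Σσ²ᵢ/total variance) = (7/6)·(1 − 8.30/28.12) = 0.82

α = 0.82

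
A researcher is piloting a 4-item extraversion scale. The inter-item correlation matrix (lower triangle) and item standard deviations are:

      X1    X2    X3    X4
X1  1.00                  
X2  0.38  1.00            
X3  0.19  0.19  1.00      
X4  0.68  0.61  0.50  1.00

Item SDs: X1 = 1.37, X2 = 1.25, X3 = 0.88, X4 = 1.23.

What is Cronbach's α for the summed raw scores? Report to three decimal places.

Σσ²ᵢ = 1.37² + 1.25² + 0.88² + 1.23² = 5.7267
Covariances σ_ij = r_ij · s_i · s_j:
  σ(X1,X2) = 0.38 × 1.37 × 1.25 = 0.6508
  σ(X1,X3) = 0.19 × 1.37 × 0.88 = 0.2291
  σ(X1,X4) = 0.68 × 1.37 × 1.23 = 1.1459
  σ(X2,X3) = 0.19 × 1.25 × 0.88 = 0.2090
  σ(X2,X4) = 0.61 × 1.25 × 1.23 = 0.9379
  σ(X3,X4) = 0.50 × 0.88 × 1.23 = 0.5412
σ²_T = Σσ²ᵢ + 2·Σσ_ij = 5.7267 + 2 × 3.7139 = 13.1545
α = (4/3)·(1 − 5.7267/13.1545) = 0.753

Cronbach's α = 0.753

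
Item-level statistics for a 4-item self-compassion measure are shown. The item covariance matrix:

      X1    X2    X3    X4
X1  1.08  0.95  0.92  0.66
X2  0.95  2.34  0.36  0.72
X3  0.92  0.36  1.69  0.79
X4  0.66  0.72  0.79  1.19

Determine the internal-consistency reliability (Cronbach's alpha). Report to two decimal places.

Σσᵢ² = 1.08 + 2.34 + 1.69 + 1.19 = 6.30
Sum of off-diagonal covariances = 4.40
Var(T) = 6.30 + 2 × 4.40 = 15.10
α = (k/(k−1))·(1 − Σσᵢ²/Var(T)) = (4/3)·(1 − 6.30/15.10) = 0.78

α = 0.78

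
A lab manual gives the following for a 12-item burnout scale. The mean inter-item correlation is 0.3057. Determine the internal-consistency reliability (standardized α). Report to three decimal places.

standardized α = 0.841

Standardized α = k·r̄ / (1 + (k−1)·r̄) = 12 × 0.3057 / (1 + 11 × 0.3057)
  = 3.6684 / 4.3627 = 0.841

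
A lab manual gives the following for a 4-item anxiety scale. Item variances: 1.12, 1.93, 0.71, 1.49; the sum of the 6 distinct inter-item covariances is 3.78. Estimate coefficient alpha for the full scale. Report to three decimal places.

ΣVar(i) = 1.12 + 1.93 + 0.71 + 1.49 = 5.25
Sum of distinct covariances = 3.78
total variance = ΣVar(i) + 2·Σcov = 5.25 + 2 × 3.78 = 12.81
α = (4/3)·(1 − 5.25/12.81) = 0.787

α = 0.787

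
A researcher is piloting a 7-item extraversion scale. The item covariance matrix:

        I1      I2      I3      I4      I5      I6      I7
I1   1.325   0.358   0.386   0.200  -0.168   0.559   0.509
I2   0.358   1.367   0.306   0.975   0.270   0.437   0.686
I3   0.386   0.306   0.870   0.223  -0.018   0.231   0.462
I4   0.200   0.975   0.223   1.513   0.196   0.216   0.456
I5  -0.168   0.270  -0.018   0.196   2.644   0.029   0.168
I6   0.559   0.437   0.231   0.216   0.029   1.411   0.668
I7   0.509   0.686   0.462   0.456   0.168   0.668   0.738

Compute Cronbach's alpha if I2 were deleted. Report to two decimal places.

α = 0.59

Remaining items: I1, I3, I4, I5, I6, I7 (k = 6).
Σσᵢ² = 1.325 + 0.870 + 1.513 + 2.644 + 1.411 + 0.738 = 8.501
σ²_total = 8.501 + 2 × 4.117 = 16.735
α (item deleted) = (6/5)·(1 − 8.501/16.735) = 0.59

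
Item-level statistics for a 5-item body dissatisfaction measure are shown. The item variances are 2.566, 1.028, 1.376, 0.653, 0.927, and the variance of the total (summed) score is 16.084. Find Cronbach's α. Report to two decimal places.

Σσᵢ² = 2.566 + 1.028 + 1.376 + 0.653 + 0.927 = 6.550
α = (k/(k−1))·(1 − Σσᵢ²/σ²_T) = (5/4)·(1 − 6.550/16.084) = 0.74

α = 0.74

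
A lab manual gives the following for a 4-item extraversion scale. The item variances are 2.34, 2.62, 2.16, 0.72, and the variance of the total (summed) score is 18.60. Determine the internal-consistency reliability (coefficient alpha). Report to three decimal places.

Σσ²ᵢ = 2.34 + 2.62 + 2.16 + 0.72 = 7.84
α = (k/(k−1))·(1 − Σσ²ᵢ/Var(T)) = (4/3)·(1 − 7.84/18.60) = 0.771

α = 0.771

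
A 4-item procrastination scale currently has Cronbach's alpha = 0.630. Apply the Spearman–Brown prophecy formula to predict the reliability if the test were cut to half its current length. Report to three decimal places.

predicted reliability = 0.460

Length factor m = 1/2
α' = m·α / (1 − (1−m)·α)
   = 1/2 × 0.630 / (1 − (1 − 1/2) × 0.630)
   = 0.3150 / 0.6850 = 0.460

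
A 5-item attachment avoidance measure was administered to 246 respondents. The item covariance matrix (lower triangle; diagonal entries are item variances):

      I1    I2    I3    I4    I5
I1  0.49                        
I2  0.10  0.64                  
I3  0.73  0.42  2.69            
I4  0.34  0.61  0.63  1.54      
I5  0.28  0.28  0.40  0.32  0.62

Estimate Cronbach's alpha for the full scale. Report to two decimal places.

Σσᵢ² = 0.49 + 0.64 + 2.69 + 1.54 + 0.62 = 5.98
Σ_{i<j} σ_ij = 4.11
Var(T) = 5.98 + 2 × 4.11 = 14.20
α = (k/(k−1))·(1 − Σσᵢ²/Var(T)) = (5/4)·(1 − 5.98/14.20) = 0.72

α = 0.72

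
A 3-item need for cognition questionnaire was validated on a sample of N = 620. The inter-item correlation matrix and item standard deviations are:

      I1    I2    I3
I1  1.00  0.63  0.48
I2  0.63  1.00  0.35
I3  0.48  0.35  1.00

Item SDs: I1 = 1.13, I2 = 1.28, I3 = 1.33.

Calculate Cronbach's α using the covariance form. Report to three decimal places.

Cronbach's α = 0.731

Σσ²ᵢ = 1.13² + 1.28² + 1.33² = 4.6842
Covariances σ_ij = r_ij · s_i · s_j:
  σ(I1,I2) = 0.63 × 1.13 × 1.28 = 0.9112
  σ(I1,I3) = 0.48 × 1.13 × 1.33 = 0.7214
  σ(I2,I3) = 0.35 × 1.28 × 1.33 = 0.5958
σ²_T = Σσ²ᵢ + 2·Σσ_ij = 4.6842 + 2 × 2.2284 = 9.1410
α = (3/2)·(1 − 4.6842/9.1410) = 0.731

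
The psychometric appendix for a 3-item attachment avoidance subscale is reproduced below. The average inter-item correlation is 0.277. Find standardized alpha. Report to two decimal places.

α = 0.53

Standardized α = k·r̄ / (1 + (k−1)·r̄) = 3 × 0.277 / (1 + 2 × 0.277)
  = 0.8310 / 1.5540 = 0.53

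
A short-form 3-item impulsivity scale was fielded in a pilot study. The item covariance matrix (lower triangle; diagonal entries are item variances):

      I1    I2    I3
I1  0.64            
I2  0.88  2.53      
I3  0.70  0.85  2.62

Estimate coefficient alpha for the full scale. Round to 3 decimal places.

coefficient alpha = 0.685

Σσᵢ² = 0.64 + 2.53 + 2.62 = 5.79
Sum of off-diagonal covariances = 2.43
total variance = 5.79 + 2 × 2.43 = 10.65
α = (k/(k−1))·(1 − Σσᵢ²/total variance) = (3/2)·(1 − 5.79/10.65) = 0.685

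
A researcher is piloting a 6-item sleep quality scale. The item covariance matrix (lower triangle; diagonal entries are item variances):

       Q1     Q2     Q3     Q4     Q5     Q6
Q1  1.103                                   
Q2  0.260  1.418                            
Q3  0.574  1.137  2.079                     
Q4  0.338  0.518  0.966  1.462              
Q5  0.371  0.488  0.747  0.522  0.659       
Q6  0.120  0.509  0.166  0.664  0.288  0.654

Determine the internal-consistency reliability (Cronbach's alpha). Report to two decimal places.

sum of item variances = 1.103 + 1.418 + 2.079 + 1.462 + 0.659 + 0.654 = 7.375
Sum of off-diagonal covariances = 7.668
Var(T) = 7.375 + 2 × 7.668 = 22.711
α = (k/(k−1))·(1 − sum of item variances/Var(T)) = (6/5)·(1 − 7.375/22.711) = 0.81

Cronbach's alpha = 0.81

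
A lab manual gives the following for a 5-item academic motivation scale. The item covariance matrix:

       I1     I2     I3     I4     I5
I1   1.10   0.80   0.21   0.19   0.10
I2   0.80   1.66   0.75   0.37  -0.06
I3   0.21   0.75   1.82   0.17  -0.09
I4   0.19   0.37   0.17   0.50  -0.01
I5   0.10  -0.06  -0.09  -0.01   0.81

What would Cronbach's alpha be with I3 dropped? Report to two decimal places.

α = 0.54

Remaining items: I1, I2, I4, I5 (k = 4).
sum of item variances = 1.10 + 1.66 + 0.50 + 0.81 = 4.07
Var(T) = 4.07 + 2 × 1.39 = 6.85
α (item deleted) = (4/3)·(1 − 4.07/6.85) = 0.54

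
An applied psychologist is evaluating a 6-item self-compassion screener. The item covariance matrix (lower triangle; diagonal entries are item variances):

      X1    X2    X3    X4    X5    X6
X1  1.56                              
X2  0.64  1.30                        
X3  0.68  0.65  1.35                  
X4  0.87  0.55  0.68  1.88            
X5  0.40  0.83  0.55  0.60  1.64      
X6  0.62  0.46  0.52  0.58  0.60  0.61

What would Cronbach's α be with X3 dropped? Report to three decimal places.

Remaining items: X1, X2, X4, X5, X6 (k = 5).
Σσ²ᵢ = 1.56 + 1.30 + 1.88 + 1.64 + 0.61 = 6.99
σ²_T = 6.99 + 2 × 6.15 = 19.29
α (item deleted) = (5/4)·(1 − 6.99/19.29) = 0.797

α = 0.797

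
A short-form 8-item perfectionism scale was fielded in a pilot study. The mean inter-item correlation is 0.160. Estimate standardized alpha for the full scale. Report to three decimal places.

Standardized α = k·r̄ / (1 + (k−1)·r̄) = 8 × 0.160 / (1 + 7 × 0.160)
  = 1.2800 / 2.1200 = 0.604

α = 0.604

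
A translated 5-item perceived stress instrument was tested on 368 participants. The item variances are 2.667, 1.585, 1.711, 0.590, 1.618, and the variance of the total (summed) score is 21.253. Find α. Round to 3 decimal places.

α = 0.769

ΣVar(i) = 2.667 + 1.585 + 1.711 + 0.590 + 1.618 = 8.171
α = (k/(k−1))·(1 − ΣVar(i)/Var(T)) = (5/4)·(1 − 8.171/21.253) = 0.769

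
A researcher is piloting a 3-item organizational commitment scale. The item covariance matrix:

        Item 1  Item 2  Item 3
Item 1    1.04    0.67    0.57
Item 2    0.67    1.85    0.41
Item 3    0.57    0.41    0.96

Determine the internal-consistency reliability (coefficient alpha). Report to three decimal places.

Σσ²ᵢ = 1.04 + 1.85 + 0.96 = 3.85
Σ_{i<j} σ_ij = 1.65
σ²_T = 3.85 + 2 × 1.65 = 7.15
α = (k/(k−1))·(1 − Σσ²ᵢ/σ²_T) = (3/2)·(1 − 3.85/7.15) = 0.692

coefficient alpha = 0.692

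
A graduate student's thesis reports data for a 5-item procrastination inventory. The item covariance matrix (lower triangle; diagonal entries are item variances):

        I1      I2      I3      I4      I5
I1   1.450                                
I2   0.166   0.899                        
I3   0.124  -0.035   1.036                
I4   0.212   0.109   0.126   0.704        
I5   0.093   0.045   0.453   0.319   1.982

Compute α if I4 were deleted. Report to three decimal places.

α = 0.320

Remaining items: I1, I2, I3, I5 (k = 4).
Σσᵢ² = 1.450 + 0.899 + 1.036 + 1.982 = 5.367
σ²_total = 5.367 + 2 × 0.846 = 7.059
α (item deleted) = (4/3)·(1 − 5.367/7.059) = 0.320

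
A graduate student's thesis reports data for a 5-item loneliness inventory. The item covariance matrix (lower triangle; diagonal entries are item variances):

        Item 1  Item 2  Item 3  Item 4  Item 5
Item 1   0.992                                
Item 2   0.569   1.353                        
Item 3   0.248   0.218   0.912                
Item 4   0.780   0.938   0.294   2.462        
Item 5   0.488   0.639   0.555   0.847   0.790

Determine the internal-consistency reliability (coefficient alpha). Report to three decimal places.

α = 0.789

Σσ²ᵢ = 0.992 + 1.353 + 0.912 + 2.462 + 0.790 = 6.509
Σ_{i<j} σ_ij = 5.576
total variance = 6.509 + 2 × 5.576 = 17.661
α = (k/(k−1))·(1 − Σσ²ᵢ/total variance) = (5/4)·(1 − 6.509/17.661) = 0.789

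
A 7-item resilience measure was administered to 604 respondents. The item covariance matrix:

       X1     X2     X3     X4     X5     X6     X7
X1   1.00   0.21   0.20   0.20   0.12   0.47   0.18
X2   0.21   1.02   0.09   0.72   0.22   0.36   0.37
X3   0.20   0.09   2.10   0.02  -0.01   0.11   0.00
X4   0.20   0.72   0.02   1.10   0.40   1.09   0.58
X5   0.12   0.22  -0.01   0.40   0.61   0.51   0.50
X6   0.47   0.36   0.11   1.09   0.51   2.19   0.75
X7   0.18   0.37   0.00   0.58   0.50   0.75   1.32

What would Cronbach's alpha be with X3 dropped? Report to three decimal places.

Remaining items: X1, X2, X4, X5, X6, X7 (k = 6).
sum of item variances = 1.00 + 1.02 + 1.10 + 0.61 + 2.19 + 1.32 = 7.24
total variance = 7.24 + 2 × 6.68 = 20.60
α (item deleted) = (6/5)·(1 − 7.24/20.60) = 0.778

α = 0.778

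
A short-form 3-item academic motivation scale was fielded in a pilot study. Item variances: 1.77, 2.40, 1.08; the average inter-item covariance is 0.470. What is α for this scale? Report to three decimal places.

Σσ²ᵢ = 1.77 + 2.40 + 1.08 = 5.25
Sum of the 3 distinct covariances = 3 × 0.470 = 1.410
Var(T) = Σσ²ᵢ + 2·Σcov = 5.25 + 2 × 1.410 = 8.070
α = (3/2)·(1 − 5.25/8.070) = 0.524

α = 0.524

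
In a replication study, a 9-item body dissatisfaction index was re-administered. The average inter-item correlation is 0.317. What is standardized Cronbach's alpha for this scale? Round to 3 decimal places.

standardized Cronbach's alpha = 0.807

Standardized α = k·r̄ / (1 + (k−1)·r̄) = 9 × 0.317 / (1 + 8 × 0.317)
  = 2.8530 / 3.5360 = 0.807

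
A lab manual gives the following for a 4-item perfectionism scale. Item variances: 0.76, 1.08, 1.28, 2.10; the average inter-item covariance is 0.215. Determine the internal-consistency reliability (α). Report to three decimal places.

α = 0.441

sum of item variances = 0.76 + 1.08 + 1.28 + 2.10 = 5.22
Sum of the 6 distinct covariances = 6 × 0.215 = 1.290
σ²_total = sum of item variances + 2·Σcov = 5.22 + 2 × 1.290 = 7.800
α = (4/3)·(1 − 5.22/7.800) = 0.441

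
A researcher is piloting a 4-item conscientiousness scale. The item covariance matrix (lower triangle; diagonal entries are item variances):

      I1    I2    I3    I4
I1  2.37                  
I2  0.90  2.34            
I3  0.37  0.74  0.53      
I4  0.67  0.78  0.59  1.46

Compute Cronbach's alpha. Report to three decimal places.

Cronbach's alpha = 0.730

Σσ²ᵢ = 2.37 + 2.34 + 0.53 + 1.46 = 6.70
Sum of off-diagonal covariances = 4.05
σ²_total = 6.70 + 2 × 4.05 = 14.80
α = (k/(k−1))·(1 − Σσ²ᵢ/σ²_total) = (4/3)·(1 − 6.70/14.80) = 0.730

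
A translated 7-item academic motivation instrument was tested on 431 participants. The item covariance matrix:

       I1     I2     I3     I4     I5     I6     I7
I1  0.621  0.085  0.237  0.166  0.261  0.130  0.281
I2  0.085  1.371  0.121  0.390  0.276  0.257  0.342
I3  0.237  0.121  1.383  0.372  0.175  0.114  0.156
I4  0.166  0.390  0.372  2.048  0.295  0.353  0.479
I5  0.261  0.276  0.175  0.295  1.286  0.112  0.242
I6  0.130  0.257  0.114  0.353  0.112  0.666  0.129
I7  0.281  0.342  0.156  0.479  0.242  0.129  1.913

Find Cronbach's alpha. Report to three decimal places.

sum of item variances = 0.621 + 1.371 + 1.383 + 2.048 + 1.286 + 0.666 + 1.913 = 9.288
Σ_{i<j} σ_ij = 4.973
σ²_total = 9.288 + 2 × 4.973 = 19.234
α = (k/(k−1))·(1 − sum of item variances/σ²_total) = (7/6)·(1 − 9.288/19.234) = 0.603

Cronbach's alpha = 0.603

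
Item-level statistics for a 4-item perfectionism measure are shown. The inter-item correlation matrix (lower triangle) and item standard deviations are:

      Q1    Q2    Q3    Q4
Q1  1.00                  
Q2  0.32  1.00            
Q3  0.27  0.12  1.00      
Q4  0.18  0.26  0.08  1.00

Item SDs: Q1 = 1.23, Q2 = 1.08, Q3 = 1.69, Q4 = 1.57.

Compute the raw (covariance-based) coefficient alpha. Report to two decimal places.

α = 0.47

Σσ²ᵢ = 1.23² + 1.08² + 1.69² + 1.57² = 8.0003
Covariances σ_ij = r_ij · s_i · s_j:
  σ(Q1,Q2) = 0.32 × 1.23 × 1.08 = 0.4251
  σ(Q1,Q3) = 0.27 × 1.23 × 1.69 = 0.5612
  σ(Q1,Q4) = 0.18 × 1.23 × 1.57 = 0.3476
  σ(Q2,Q3) = 0.12 × 1.08 × 1.69 = 0.2190
  σ(Q2,Q4) = 0.26 × 1.08 × 1.57 = 0.4409
  σ(Q3,Q4) = 0.08 × 1.69 × 1.57 = 0.2123
σ²_T = Σσ²ᵢ + 2·Σσ_ij = 8.0003 + 2 × 2.2061 = 12.4125
α = (4/3)·(1 − 8.0003/12.4125) = 0.47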